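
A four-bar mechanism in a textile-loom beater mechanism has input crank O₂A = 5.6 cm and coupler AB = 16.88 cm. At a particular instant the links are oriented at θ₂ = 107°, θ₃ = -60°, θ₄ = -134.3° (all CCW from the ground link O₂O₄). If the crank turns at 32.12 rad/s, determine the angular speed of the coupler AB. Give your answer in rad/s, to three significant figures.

9.71

ω₂ = 32.12 rad/s
Differentiating the loop-closure r₂e^{iθ₂}+r₃e^{iθ₃}=r₁+r₄e^{iθ₄} gives r₂ω₂e^{iθ₂}+r₃ω₃e^{iθ₃}=r₄ω₄e^{iθ₄}.
Eliminating the other unknown: ω₃ = r₂ω₂ sin(θ₄−θ₂) / [r₃ sin(θ₃−θ₄)].
Numerator sine = +0.87715; denominator sine = +0.96269.
Result = 0.056·32.12·(+0.87715) / (0.1688·(+0.96269)) = +9.709 rad/s; magnitude 9.709 rad/s.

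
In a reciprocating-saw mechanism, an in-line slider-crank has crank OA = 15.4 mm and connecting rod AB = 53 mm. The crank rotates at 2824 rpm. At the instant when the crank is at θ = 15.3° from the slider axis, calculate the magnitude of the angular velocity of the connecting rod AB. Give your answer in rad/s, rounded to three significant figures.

83.1

ω = 295.7 rad/s (converted from 2824 rpm).
The rod makes angle φ with the slider axis where L sinφ = r sinθ; differentiating, L cosφ·φ̇ = r ω cosθ.
L cosφ = √(L² − r² sin²θ) = 0.052844 m.
|ω_rod| = r ω |cosθ| / √(L² − r² sin²θ) = 0.0154·295.7·0.96456/0.052844 = 83.128 rad/s.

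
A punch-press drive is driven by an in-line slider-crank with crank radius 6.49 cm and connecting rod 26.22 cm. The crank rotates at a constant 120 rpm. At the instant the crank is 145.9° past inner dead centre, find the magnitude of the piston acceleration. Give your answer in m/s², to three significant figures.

7.50

ω = 2π·120/60 = 12.57 rad/s
x(θ) = r cosθ + √(L² − r² sin²θ); with ω constant, a = ω²·d²x/dθ².
d²x/dθ² = −r cosθ − r²(cos2θ)/√u − r⁴ sin²2θ/(4u^{3/2}),  u = L² − r² sin²θ = 0.0674249 m².
Substituting r = 0.0649 m, L = 0.2622 m, θ = 145.9°: d²x/dθ² = +0.047499 m.
a = ω²·d²x/dθ² = (12.57)²·(+0.047499) = +7.5007 m/s²;  |a| = 7.5007 m/s².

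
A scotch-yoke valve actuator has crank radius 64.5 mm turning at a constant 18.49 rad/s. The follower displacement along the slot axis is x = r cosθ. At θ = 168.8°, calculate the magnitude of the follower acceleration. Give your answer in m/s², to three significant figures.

21.6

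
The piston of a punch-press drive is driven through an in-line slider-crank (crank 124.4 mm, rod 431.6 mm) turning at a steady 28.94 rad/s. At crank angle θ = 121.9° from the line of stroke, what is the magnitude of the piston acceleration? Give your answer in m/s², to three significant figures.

ω = 28.94 rad/s
x(θ) = r cosθ + √(L² − r² sin²θ); with ω constant, a = ω²·d²x/dθ².
d²x/dθ² = −r cosθ − r²(cos2θ)/√u − r⁴ sin²2θ/(4u^{3/2}),  u = L² − r² sin²θ = 0.175125 m².
Substituting r = 0.1244 m, L = 0.4316 m, θ = 121.9°: d²x/dθ² = +0.081407 m.
a = ω²·d²x/dθ² = (28.94)²·(+0.081407) = +68.18 m/s²;  |a| = 68.18 m/s².

68.2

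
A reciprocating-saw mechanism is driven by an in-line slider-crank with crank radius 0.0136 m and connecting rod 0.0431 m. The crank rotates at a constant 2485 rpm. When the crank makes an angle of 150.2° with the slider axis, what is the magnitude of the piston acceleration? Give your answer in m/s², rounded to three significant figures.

ω = 2π·2485/60 = 260.2 rad/s
x(θ) = r cosθ + √(L² − r² sin²θ); with ω constant, a = ω²·d²x/dθ².
d²x/dθ² = −r cosθ − r²(cos2θ)/√u − r⁴ sin²2θ/(4u^{3/2}),  u = L² − r² sin²θ = 0.00181193 m².
Substituting r = 0.0136 m, L = 0.0431 m, θ = 150.2°: d²x/dθ² = +0.0095203 m.
a = ω²·d²x/dθ² = (260.2)²·(+0.0095203) = +644.71 m/s²;  |a| = 644.71 m/s².

645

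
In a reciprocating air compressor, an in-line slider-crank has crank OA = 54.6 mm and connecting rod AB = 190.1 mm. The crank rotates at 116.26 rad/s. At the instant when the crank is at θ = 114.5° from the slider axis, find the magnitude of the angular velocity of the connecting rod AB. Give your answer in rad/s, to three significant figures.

14.3

ω = 116.3 rad/s
The rod makes angle φ with the slider axis where L sinφ = r sinθ; differentiating, L cosφ·φ̇ = r ω cosθ.
L cosφ = √(L² − r² sin²θ) = 0.18349 m.
|ω_rod| = r ω |cosθ| / √(L² − r² sin²θ) = 0.0546·116.3·0.41469/0.18349 = 14.346 rad/s.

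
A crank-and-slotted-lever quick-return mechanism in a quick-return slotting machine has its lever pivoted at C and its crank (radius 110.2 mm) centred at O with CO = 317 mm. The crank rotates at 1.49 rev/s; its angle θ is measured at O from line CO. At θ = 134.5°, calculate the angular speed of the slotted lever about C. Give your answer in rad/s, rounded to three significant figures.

1.81

ω = 9.362 rad/s (from 1.49 rev/s).
Crank pin A relative to C: A = (d + r cosθ, r sinθ); lever angle φ = atan2(r sinθ, d + r cosθ).
Differentiating tanφ: φ̇ = rω(d cosθ + r)/(d² + r² + 2dr cosθ).
d² + r² + 2dr cosθ = |CA|² = 0.0636628 m²;  d cosθ + r = -0.11199 m.
|ω_lever| = |0.1102·9.362·-0.11199| / 0.0636628 = 1.8148 rad/s.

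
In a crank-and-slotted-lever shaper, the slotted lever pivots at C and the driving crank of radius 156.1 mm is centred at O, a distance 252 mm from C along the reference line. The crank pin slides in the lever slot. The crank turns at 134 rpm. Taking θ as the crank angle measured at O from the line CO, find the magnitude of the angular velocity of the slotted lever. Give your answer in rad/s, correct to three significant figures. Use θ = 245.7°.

2.07

ω = 14.03 rad/s (from 134 rpm).
Crank pin A relative to C: A = (d + r cosθ, r sinθ); lever angle φ = atan2(r sinθ, d + r cosθ).
Differentiating tanφ: φ̇ = rω(d cosθ + r)/(d² + r² + 2dr cosθ).
d² + r² + 2dr cosθ = |CA|² = 0.0554956 m²;  d cosθ + r = +0.052398 m.
|ω_lever| = |0.1561·14.03·+0.052398| / 0.0554956 = 2.0682 rad/s.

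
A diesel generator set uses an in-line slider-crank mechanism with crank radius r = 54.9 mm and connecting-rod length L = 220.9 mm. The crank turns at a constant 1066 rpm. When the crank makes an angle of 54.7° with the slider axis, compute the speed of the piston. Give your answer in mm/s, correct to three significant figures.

ω = 2π·1066/60 = 111.6 rad/s
For an in-line slider-crank, x = r cosθ + √(L² − r² sin²θ), so v = −rω sinθ·[1 + r cosθ/√(L² − r² sin²θ)].
With r = 0.0549 m, L = 0.2209 m, θ = 54.7°: √(L² − r² sin²θ) = 0.21631 m.
v = −0.0549·111.6·0.81614·[1 + 0.0549·0.57786/0.21631] = -5.7353 m/s.
|v| = 5.7353 m/s = 5735.3 mm/s.

5740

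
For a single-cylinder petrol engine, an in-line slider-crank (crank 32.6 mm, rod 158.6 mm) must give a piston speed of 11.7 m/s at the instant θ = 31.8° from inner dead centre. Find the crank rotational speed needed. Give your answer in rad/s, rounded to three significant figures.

For an in-line slider-crank, |v_piston| = rω|sinθ|·[1 + r cosθ/√(L² − r² sin²θ)].
With r = 0.0326 m, L = 0.1586 m, θ = 31.8°: the bracketed kinematic factor |dx/dθ| = 0.020198 m.
ω = v/|dx/dθ| = 11.7/0.020198 = 579.28 rad/s.

579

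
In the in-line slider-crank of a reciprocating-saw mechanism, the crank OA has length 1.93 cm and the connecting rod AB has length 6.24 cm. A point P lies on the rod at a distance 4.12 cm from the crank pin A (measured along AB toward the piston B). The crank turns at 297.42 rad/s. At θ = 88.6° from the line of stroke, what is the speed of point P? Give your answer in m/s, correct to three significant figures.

5.77

ω = 297.4 rad/s.  Crank-pin speed |V_A| = rω = 5.7402 m/s, perpendicular to OA.
Rod angle: sinφ = −(r/L) sinθ ⇒ φ = -18.011°; ω_rod = −rω cosθ/√(L²−r²sin²θ) = -2.3633 rad/s.
V_P = V_A + ω_rod × AP, with AP = 0.0412 m along the rod.
Components: V_Px = −rω sinθ − a·ω_rod·sinφ = -5.7686 m/s;  V_Py = rω cosθ + a·ω_rod·cosφ = +0.047648 m/s.
|V_P| = √(V_Px² + V_Py²) = 5.7688 m/s.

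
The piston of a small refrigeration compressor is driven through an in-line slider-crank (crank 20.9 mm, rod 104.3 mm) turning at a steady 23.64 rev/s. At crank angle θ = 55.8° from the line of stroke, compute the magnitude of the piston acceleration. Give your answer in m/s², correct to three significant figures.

226

ω = 2π·23.6 = 148.5 rad/s
x(θ) = r cosθ + √(L² − r² sin²θ); with ω constant, a = ω²·d²x/dθ².
d²x/dθ² = −r cosθ − r²(cos2θ)/√u − r⁴ sin²2θ/(4u^{3/2}),  u = L² − r² sin²θ = 0.0105797 m².
Substituting r = 0.0209 m, L = 0.1043 m, θ = 55.8°: d²x/dθ² = -0.010222 m.
a = ω²·d²x/dθ² = (148.5)²·(-0.010222) = -225.53 m/s²;  |a| = 225.53 m/s².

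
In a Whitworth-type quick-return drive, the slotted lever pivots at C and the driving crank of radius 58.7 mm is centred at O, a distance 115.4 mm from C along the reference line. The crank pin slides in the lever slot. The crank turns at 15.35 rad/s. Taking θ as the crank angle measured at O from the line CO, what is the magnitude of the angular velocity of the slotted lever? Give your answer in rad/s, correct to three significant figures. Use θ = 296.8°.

4.36

ω = 15.35 rad/s
Crank pin A relative to C: A = (d + r cosθ, r sinθ); lever angle φ = atan2(r sinθ, d + r cosθ).
Differentiating tanφ: φ̇ = rω(d cosθ + r)/(d² + r² + 2dr cosθ).
d² + r² + 2dr cosθ = |CA|² = 0.0228713 m²;  d cosθ + r = +0.11073 m.
|ω_lever| = |0.0587·15.35·+0.11073| / 0.0228713 = 4.3624 rad/s.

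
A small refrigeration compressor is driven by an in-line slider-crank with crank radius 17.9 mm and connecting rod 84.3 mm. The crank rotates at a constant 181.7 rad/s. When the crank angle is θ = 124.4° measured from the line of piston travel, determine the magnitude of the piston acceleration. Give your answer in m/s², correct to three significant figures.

ω = 181.7 rad/s
x(θ) = r cosθ + √(L² − r² sin²θ); with ω constant, a = ω²·d²x/dθ².
d²x/dθ² = −r cosθ − r²(cos2θ)/√u − r⁴ sin²2θ/(4u^{3/2}),  u = L² − r² sin²θ = 0.00688835 m².
Substituting r = 0.0179 m, L = 0.0843 m, θ = 124.4°: d²x/dθ² = +0.01147 m.
a = ω²·d²x/dθ² = (181.7)²·(+0.01147) = +378.68 m/s²;  |a| = 378.68 m/s².

379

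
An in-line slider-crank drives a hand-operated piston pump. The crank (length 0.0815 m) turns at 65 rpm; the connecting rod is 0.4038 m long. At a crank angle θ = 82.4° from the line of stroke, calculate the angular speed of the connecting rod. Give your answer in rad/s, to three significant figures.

ω = 6.807 rad/s (converted from 65 rpm).
The rod makes angle φ with the slider axis where L sinφ = r sinθ; differentiating, L cosφ·φ̇ = r ω cosθ.
L cosφ = √(L² − r² sin²θ) = 0.39564 m.
|ω_rod| = r ω |cosθ| / √(L² − r² sin²θ) = 0.0815·6.807·0.13226/0.39564 = 0.18545 rad/s.

0.185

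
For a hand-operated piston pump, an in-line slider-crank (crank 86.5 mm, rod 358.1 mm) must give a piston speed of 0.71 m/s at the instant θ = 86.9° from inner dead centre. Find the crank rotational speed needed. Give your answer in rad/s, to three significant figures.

8.11

For an in-line slider-crank, |v_piston| = rω|sinθ|·[1 + r cosθ/√(L² − r² sin²θ)].
With r = 0.0865 m, L = 0.3581 m, θ = 86.9°: the bracketed kinematic factor |dx/dθ| = 0.087536 m.
ω = v/|dx/dθ| = 0.71/0.087536 = 8.1109 rad/s.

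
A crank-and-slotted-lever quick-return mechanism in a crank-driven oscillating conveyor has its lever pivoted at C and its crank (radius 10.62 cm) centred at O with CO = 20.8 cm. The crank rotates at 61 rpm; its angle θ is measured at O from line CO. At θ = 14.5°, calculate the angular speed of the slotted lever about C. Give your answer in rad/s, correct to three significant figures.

ω = 6.388 rad/s (from 61 rpm).
Crank pin A relative to C: A = (d + r cosθ, r sinθ); lever angle φ = atan2(r sinθ, d + r cosθ).
Differentiating tanφ: φ̇ = rω(d cosθ + r)/(d² + r² + 2dr cosθ).
d² + r² + 2dr cosθ = |CA|² = 0.0973144 m²;  d cosθ + r = +0.30757 m.
|ω_lever| = |0.1062·6.388·+0.30757| / 0.0973144 = 2.1442 rad/s.

2.14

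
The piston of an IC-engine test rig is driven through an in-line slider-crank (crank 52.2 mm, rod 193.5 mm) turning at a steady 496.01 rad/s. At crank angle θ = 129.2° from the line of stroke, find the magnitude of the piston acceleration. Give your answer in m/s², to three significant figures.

8760

ω = 496 rad/s
x(θ) = r cosθ + √(L² − r² sin²θ); with ω constant, a = ω²·d²x/dθ².
d²x/dθ² = −r cosθ − r²(cos2θ)/√u − r⁴ sin²2θ/(4u^{3/2}),  u = L² − r² sin²θ = 0.0358059 m².
Substituting r = 0.0522 m, L = 0.1935 m, θ = 129.2°: d²x/dθ² = +0.035625 m.
a = ω²·d²x/dθ² = (496)²·(+0.035625) = +8764.6 m/s²;  |a| = 8764.6 m/s².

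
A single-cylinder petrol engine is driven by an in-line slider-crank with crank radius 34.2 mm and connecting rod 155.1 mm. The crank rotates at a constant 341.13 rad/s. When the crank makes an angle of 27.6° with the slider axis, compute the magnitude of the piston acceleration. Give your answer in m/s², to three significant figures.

4040

ω = 341.1 rad/s
x(θ) = r cosθ + √(L² − r² sin²θ); with ω constant, a = ω²·d²x/dθ².
d²x/dθ² = −r cosθ − r²(cos2θ)/√u − r⁴ sin²2θ/(4u^{3/2}),  u = L² − r² sin²θ = 0.023805 m².
Substituting r = 0.0342 m, L = 0.1551 m, θ = 27.6°: d²x/dθ² = -0.034697 m.
a = ω²·d²x/dθ² = (341.1)²·(-0.034697) = -4037.7 m/s²;  |a| = 4037.7 m/s².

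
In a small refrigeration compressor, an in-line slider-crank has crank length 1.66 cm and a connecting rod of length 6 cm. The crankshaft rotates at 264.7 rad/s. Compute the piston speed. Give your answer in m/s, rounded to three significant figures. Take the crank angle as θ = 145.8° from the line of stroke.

1.90

ω = 264.7 rad/s
For an in-line slider-crank, x = r cosθ + √(L² − r² sin²θ), so v = −rω sinθ·[1 + r cosθ/√(L² − r² sin²θ)].
With r = 0.0166 m, L = 0.06 m, θ = 145.8°: √(L² − r² sin²θ) = 0.05927 m.
v = −0.0166·264.7·0.56208·[1 + 0.0166·-0.82708/0.05927] = -1.8977 m/s.
|v| = 1.8977 m/s.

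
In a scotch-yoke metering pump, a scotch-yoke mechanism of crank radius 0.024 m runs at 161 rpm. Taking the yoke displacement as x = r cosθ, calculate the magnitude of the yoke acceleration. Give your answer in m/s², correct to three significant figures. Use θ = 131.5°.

ω = 16.86 rad/s (from 161 rpm).
x = r cosθ ⇒ ẍ = −rω² cosθ (ω constant).
|a| = rω²|cosθ| = 0.024·(16.86)²·|cos 131.5°| = 4.5205 m/s².

4.52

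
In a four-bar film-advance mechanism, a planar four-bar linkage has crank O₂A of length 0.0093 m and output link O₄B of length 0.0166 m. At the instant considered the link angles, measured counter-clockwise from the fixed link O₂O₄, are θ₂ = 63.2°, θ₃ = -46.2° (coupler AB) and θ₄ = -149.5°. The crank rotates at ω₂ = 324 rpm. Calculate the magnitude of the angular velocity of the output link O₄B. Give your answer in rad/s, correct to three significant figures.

ω₂ = 33.93 rad/s (from 324 rpm).
Differentiating the loop-closure r₂e^{iθ₂}+r₃e^{iθ₃}=r₁+r₄e^{iθ₄} gives r₂ω₂e^{iθ₂}+r₃ω₃e^{iθ₃}=r₄ω₄e^{iθ₄}.
Eliminating the other unknown: ω₄ = r₂ω₂ sin(θ₂−θ₃) / [r₄ sin(θ₄−θ₃)].
Numerator sine = +0.94322; denominator sine = -0.97318.
Result = 0.0093·33.93·(+0.94322) / (0.0166·(-0.97318)) = -18.423 rad/s; magnitude 18.423 rad/s.

18.4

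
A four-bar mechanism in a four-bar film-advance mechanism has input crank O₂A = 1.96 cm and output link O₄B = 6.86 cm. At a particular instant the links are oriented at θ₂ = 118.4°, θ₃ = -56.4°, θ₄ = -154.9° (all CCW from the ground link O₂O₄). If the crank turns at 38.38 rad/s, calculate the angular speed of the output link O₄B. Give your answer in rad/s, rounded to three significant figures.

ω₂ = 38.38 rad/s
Differentiating the loop-closure r₂e^{iθ₂}+r₃e^{iθ₃}=r₁+r₄e^{iθ₄} gives r₂ω₂e^{iθ₂}+r₃ω₃e^{iθ₃}=r₄ω₄e^{iθ₄}.
Eliminating the other unknown: ω₄ = r₂ω₂ sin(θ₂−θ₃) / [r₄ sin(θ₄−θ₃)].
Numerator sine = +0.09063; denominator sine = -0.98902.
Result = 0.0196·38.38·(+0.09063) / (0.0686·(-0.98902)) = -1.0049 rad/s; magnitude 1.0049 rad/s.

1.00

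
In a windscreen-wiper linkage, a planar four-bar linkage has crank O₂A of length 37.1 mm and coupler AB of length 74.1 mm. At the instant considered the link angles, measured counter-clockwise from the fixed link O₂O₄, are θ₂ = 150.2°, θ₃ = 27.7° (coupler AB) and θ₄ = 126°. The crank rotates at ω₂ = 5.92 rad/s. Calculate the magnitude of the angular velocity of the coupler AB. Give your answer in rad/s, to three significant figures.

1.23

ω₂ = 5.92 rad/s
Differentiating the loop-closure r₂e^{iθ₂}+r₃e^{iθ₃}=r₁+r₄e^{iθ₄} gives r₂ω₂e^{iθ₂}+r₃ω₃e^{iθ₃}=r₄ω₄e^{iθ₄}.
Eliminating the other unknown: ω₃ = r₂ω₂ sin(θ₄−θ₂) / [r₃ sin(θ₃−θ₄)].
Numerator sine = -0.40992; denominator sine = -0.98953.
Result = 0.0371·5.92·(-0.40992) / (0.0741·(-0.98953)) = +1.2279 rad/s; magnitude 1.2279 rad/s.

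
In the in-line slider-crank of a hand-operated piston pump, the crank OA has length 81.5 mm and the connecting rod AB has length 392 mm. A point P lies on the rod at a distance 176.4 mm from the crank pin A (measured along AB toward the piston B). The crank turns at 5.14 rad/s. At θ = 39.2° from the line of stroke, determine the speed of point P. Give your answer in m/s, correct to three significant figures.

0.336

ω = 5.14 rad/s.  Crank-pin speed |V_A| = rω = 0.41891 m/s, perpendicular to OA.
Rod angle: sinφ = −(r/L) sinθ ⇒ φ = -7.551°; ω_rod = −rω cosθ/√(L²−r²sin²θ) = -0.83539 rad/s.
V_P = V_A + ω_rod × AP, with AP = 0.1764 m along the rod.
Components: V_Px = −rω sinθ − a·ω_rod·sinφ = -0.28413 m/s;  V_Py = rω cosθ + a·ω_rod·cosφ = +0.17855 m/s.
|V_P| = √(V_Px² + V_Py²) = 0.33557 m/s.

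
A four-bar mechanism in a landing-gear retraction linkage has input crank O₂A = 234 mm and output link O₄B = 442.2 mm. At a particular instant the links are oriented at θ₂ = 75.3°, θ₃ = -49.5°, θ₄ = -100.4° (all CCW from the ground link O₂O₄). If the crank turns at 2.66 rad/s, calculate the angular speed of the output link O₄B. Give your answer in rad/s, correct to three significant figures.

ω₂ = 2.66 rad/s
Differentiating the loop-closure r₂e^{iθ₂}+r₃e^{iθ₃}=r₁+r₄e^{iθ₄} gives r₂ω₂e^{iθ₂}+r₃ω₃e^{iθ₃}=r₄ω₄e^{iθ₄}.
Eliminating the other unknown: ω₄ = r₂ω₂ sin(θ₂−θ₃) / [r₄ sin(θ₄−θ₃)].
Numerator sine = +0.82115; denominator sine = -0.77605.
Result = 0.234·2.66·(+0.82115) / (0.4422·(-0.77605)) = -1.4894 rad/s; magnitude 1.4894 rad/s.

1.49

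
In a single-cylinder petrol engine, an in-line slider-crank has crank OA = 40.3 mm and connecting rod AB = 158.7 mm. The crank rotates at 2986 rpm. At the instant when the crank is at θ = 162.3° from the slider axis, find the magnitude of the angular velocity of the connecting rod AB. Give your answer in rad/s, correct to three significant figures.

75.9

ω = 312.7 rad/s (converted from 2986 rpm).
The rod makes angle φ with the slider axis where L sinφ = r sinθ; differentiating, L cosφ·φ̇ = r ω cosθ.
L cosφ = √(L² − r² sin²θ) = 0.15823 m.
|ω_rod| = r ω |cosθ| / √(L² − r² sin²θ) = 0.0403·312.7·0.95266/0.15823 = 75.872 rad/s.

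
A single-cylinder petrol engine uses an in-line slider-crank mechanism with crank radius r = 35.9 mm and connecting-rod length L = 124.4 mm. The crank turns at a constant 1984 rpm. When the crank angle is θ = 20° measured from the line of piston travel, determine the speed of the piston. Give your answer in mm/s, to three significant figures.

3250

ω = 2π·1984/60 = 207.8 rad/s
For an in-line slider-crank, x = r cosθ + √(L² − r² sin²θ), so v = −rω sinθ·[1 + r cosθ/√(L² − r² sin²θ)].
With r = 0.0359 m, L = 0.1244 m, θ = 20°: √(L² − r² sin²θ) = 0.12379 m.
v = −0.0359·207.8·0.34202·[1 + 0.0359·0.93969/0.12379] = -3.2462 m/s.
|v| = 3.2462 m/s = 3246.2 mm/s.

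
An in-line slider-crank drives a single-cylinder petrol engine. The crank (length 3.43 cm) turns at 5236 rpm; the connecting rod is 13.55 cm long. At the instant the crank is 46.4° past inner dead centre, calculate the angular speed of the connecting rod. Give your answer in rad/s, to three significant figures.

97.4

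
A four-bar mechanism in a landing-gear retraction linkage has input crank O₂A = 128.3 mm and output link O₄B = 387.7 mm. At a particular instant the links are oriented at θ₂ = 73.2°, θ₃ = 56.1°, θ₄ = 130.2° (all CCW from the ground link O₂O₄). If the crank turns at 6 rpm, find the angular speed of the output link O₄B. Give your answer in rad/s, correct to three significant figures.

ω₂ = 0.6283 rad/s (from 6 rpm).
Differentiating the loop-closure r₂e^{iθ₂}+r₃e^{iθ₃}=r₁+r₄e^{iθ₄} gives r₂ω₂e^{iθ₂}+r₃ω₃e^{iθ₃}=r₄ω₄e^{iθ₄}.
Eliminating the other unknown: ω₄ = r₂ω₂ sin(θ₂−θ₃) / [r₄ sin(θ₄−θ₃)].
Numerator sine = +0.29404; denominator sine = +0.96174.
Result = 0.1283·0.6283·(+0.29404) / (0.3877·(+0.96174)) = +0.063571 rad/s; magnitude 0.063571 rad/s.

0.0636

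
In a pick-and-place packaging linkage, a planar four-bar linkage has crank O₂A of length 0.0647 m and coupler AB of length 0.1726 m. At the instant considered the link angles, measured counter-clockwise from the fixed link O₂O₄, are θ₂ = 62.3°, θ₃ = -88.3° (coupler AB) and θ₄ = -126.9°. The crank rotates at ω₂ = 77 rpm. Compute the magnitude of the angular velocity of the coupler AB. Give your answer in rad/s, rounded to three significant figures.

ω₂ = 8.063 rad/s (from 77 rpm).
Differentiating the loop-closure r₂e^{iθ₂}+r₃e^{iθ₃}=r₁+r₄e^{iθ₄} gives r₂ω₂e^{iθ₂}+r₃ω₃e^{iθ₃}=r₄ω₄e^{iθ₄}.
Eliminating the other unknown: ω₃ = r₂ω₂ sin(θ₄−θ₂) / [r₃ sin(θ₃−θ₄)].
Numerator sine = +0.15988; denominator sine = +0.62388.
Result = 0.0647·8.063·(+0.15988) / (0.1726·(+0.62388)) = +0.7746 rad/s; magnitude 0.7746 rad/s.

0.775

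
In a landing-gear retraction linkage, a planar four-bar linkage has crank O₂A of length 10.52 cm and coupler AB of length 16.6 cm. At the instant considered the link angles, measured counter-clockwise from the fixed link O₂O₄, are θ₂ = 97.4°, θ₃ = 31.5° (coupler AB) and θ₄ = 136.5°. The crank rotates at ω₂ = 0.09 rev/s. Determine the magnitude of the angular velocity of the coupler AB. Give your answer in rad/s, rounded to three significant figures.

0.234

ω₂ = 0.5655 rad/s (from 0.09 rev/s).
Differentiating the loop-closure r₂e^{iθ₂}+r₃e^{iθ₃}=r₁+r₄e^{iθ₄} gives r₂ω₂e^{iθ₂}+r₃ω₃e^{iθ₃}=r₄ω₄e^{iθ₄}.
Eliminating the other unknown: ω₃ = r₂ω₂ sin(θ₄−θ₂) / [r₃ sin(θ₃−θ₄)].
Numerator sine = +0.63068; denominator sine = -0.96593.
Result = 0.1052·0.5655·(+0.63068) / (0.166·(-0.96593)) = -0.23399 rad/s; magnitude 0.23399 rad/s.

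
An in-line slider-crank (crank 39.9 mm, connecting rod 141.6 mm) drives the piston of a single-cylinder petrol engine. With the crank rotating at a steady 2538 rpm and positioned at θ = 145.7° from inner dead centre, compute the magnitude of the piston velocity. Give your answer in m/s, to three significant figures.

4.57

ω = 2π·2538/60 = 265.8 rad/s
For an in-line slider-crank, x = r cosθ + √(L² − r² sin²θ), so v = −rω sinθ·[1 + r cosθ/√(L² − r² sin²θ)].
With r = 0.0399 m, L = 0.1416 m, θ = 145.7°: √(L² − r² sin²θ) = 0.1398 m.
v = −0.0399·265.8·0.56353·[1 + 0.0399·-0.82610/0.1398] = -4.567 m/s.
|v| = 4.567 m/s.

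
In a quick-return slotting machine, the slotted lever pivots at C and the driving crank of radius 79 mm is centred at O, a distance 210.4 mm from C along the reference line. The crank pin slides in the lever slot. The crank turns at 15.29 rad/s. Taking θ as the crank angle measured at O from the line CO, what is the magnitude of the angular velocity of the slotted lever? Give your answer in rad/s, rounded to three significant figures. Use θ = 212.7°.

ω = 15.29 rad/s
Crank pin A relative to C: A = (d + r cosθ, r sinθ); lever angle φ = atan2(r sinθ, d + r cosθ).
Differentiating tanφ: φ̇ = rω(d cosθ + r)/(d² + r² + 2dr cosθ).
d² + r² + 2dr cosθ = |CA|² = 0.0225346 m²;  d cosθ + r = -0.098054 m.
|ω_lever| = |0.079·15.29·-0.098054| / 0.0225346 = 5.2559 rad/s.

5.26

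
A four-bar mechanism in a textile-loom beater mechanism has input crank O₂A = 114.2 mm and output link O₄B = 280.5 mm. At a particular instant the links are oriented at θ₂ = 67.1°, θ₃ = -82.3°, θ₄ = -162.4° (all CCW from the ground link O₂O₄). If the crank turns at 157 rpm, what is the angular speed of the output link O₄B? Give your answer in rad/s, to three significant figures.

ω₂ = 16.44 rad/s (from 157 rpm).
Differentiating the loop-closure r₂e^{iθ₂}+r₃e^{iθ₃}=r₁+r₄e^{iθ₄} gives r₂ω₂e^{iθ₂}+r₃ω₃e^{iθ₃}=r₄ω₄e^{iθ₄}.
Eliminating the other unknown: ω₄ = r₂ω₂ sin(θ₂−θ₃) / [r₄ sin(θ₄−θ₃)].
Numerator sine = +0.50904; denominator sine = -0.98511.
Result = 0.1142·16.44·(+0.50904) / (0.2805·(-0.98511)) = -3.4588 rad/s; magnitude 3.4588 rad/s.

3.46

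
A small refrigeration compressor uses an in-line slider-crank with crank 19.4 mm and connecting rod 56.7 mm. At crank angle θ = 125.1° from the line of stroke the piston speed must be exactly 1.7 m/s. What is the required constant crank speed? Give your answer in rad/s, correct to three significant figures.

For an in-line slider-crank, |v_piston| = rω|sinθ|·[1 + r cosθ/√(L² − r² sin²θ)].
With r = 0.0194 m, L = 0.0567 m, θ = 125.1°: the bracketed kinematic factor |dx/dθ| = 0.012619 m.
ω = v/|dx/dθ| = 1.7/0.012619 = 134.71 rad/s.

135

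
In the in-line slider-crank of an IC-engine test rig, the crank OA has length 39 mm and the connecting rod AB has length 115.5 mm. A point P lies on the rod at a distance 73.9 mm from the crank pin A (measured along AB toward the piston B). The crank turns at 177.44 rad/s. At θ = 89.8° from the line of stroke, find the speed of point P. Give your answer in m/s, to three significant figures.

6.93

ω = 177.4 rad/s.  Crank-pin speed |V_A| = rω = 6.9202 m/s, perpendicular to OA.
Rod angle: sinφ = −(r/L) sinθ ⇒ φ = -19.734°; ω_rod = −rω cosθ/√(L²−r²sin²θ) = -0.22219 rad/s.
V_P = V_A + ω_rod × AP, with AP = 0.0739 m along the rod.
Components: V_Px = −rω sinθ − a·ω_rod·sinφ = -6.9257 m/s;  V_Py = rω cosθ + a·ω_rod·cosφ = +0.0087003 m/s.
|V_P| = √(V_Px² + V_Py²) = 6.9257 m/s.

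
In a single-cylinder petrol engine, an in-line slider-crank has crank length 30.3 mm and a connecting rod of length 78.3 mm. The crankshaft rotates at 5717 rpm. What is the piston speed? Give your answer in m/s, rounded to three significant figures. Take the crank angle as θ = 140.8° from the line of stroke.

7.92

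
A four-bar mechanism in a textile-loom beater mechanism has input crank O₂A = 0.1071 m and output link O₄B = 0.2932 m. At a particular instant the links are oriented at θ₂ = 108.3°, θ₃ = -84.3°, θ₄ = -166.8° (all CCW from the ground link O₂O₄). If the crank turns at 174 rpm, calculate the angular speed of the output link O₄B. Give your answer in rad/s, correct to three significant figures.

ω₂ = 18.22 rad/s (from 174 rpm).
Differentiating the loop-closure r₂e^{iθ₂}+r₃e^{iθ₃}=r₁+r₄e^{iθ₄} gives r₂ω₂e^{iθ₂}+r₃ω₃e^{iθ₃}=r₄ω₄e^{iθ₄}.
Eliminating the other unknown: ω₄ = r₂ω₂ sin(θ₂−θ₃) / [r₄ sin(θ₄−θ₃)].
Numerator sine = -0.21814; denominator sine = -0.99144.
Result = 0.1071·18.22·(-0.21814) / (0.2932·(-0.99144)) = +1.4645 rad/s; magnitude 1.4645 rad/s.

1.46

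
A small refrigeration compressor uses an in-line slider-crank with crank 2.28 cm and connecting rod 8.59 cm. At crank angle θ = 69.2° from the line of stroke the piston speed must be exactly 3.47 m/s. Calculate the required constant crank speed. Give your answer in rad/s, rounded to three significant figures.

For an in-line slider-crank, |v_piston| = rω|sinθ|·[1 + r cosθ/√(L² − r² sin²θ)].
With r = 0.0228 m, L = 0.0859 m, θ = 69.2°: the bracketed kinematic factor |dx/dθ| = 0.023388 m.
ω = v/|dx/dθ| = 3.47/0.023388 = 148.37 rad/s.

148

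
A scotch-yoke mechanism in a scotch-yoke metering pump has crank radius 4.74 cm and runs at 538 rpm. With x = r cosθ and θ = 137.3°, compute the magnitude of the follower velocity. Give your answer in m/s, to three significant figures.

ω = 56.34 rad/s (from 538 rpm).
x = r cosθ ⇒ ẋ = −rω sinθ.
|v| = rω|sinθ| = 0.0474·56.34·|sin 137.3°| = 1.811 m/s.

1.81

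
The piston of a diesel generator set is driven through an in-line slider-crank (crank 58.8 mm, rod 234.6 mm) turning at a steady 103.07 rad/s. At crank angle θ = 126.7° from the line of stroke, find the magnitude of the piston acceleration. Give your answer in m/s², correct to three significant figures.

ω = 103.1 rad/s
x(θ) = r cosθ + √(L² − r² sin²θ); with ω constant, a = ω²·d²x/dθ².
d²x/dθ² = −r cosθ − r²(cos2θ)/√u − r⁴ sin²2θ/(4u^{3/2}),  u = L² − r² sin²θ = 0.0528146 m².
Substituting r = 0.0588 m, L = 0.2346 m, θ = 126.7°: d²x/dθ² = +0.039212 m.
a = ω²·d²x/dθ² = (103.1)²·(+0.039212) = +416.57 m/s²;  |a| = 416.57 m/s².

417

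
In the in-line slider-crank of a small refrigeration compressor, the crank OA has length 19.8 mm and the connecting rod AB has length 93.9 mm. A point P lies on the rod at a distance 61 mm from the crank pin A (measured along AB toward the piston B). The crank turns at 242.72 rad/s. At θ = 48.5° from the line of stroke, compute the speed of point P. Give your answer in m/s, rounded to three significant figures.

ω = 242.7 rad/s.  Crank-pin speed |V_A| = rω = 4.8059 m/s, perpendicular to OA.
Rod angle: sinφ = −(r/L) sinθ ⇒ φ = -9.087°; ω_rod = −rω cosθ/√(L²−r²sin²θ) = -34.344 rad/s.
V_P = V_A + ω_rod × AP, with AP = 0.061 m along the rod.
Components: V_Px = −rω sinθ − a·ω_rod·sinφ = -3.9302 m/s;  V_Py = rω cosθ + a·ω_rod·cosφ = +1.1157 m/s.
|V_P| = √(V_Px² + V_Py²) = 4.0855 m/s.

4.09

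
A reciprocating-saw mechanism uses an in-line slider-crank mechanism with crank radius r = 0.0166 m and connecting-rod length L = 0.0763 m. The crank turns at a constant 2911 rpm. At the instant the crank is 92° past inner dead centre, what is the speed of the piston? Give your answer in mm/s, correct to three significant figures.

5020

ω = 2π·2911/60 = 304.8 rad/s
For an in-line slider-crank, x = r cosθ + √(L² − r² sin²θ), so v = −rω sinθ·[1 + r cosθ/√(L² − r² sin²θ)].
With r = 0.0166 m, L = 0.0763 m, θ = 92°: √(L² − r² sin²θ) = 0.074475 m.
v = −0.0166·304.8·0.99939·[1 + 0.0166·-0.03490/0.074475] = -5.0179 m/s.
|v| = 5.0179 m/s = 5017.9 mm/s.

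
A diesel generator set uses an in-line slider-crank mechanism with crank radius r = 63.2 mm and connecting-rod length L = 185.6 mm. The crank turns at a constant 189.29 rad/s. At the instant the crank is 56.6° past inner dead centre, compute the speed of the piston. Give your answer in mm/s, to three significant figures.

11900

ω = 189.3 rad/s
For an in-line slider-crank, x = r cosθ + √(L² − r² sin²θ), so v = −rω sinθ·[1 + r cosθ/√(L² − r² sin²θ)].
With r = 0.0632 m, L = 0.1856 m, θ = 56.6°: √(L² − r² sin²θ) = 0.17794 m.
v = −0.0632·189.3·0.83485·[1 + 0.0632·0.55048/0.17794] = -11.94 m/s.
|v| = 11.94 m/s = 11940 mm/s.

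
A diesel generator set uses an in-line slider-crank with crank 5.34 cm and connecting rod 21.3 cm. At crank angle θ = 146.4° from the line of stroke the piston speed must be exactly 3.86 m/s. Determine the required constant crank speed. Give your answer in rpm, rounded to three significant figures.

1580

For an in-line slider-crank, |v_piston| = rω|sinθ|·[1 + r cosθ/√(L² − r² sin²θ)].
With r = 0.0534 m, L = 0.213 m, θ = 146.4°: the bracketed kinematic factor |dx/dθ| = 0.02332 m.
ω = v/|dx/dθ| = 3.86/0.02332 = 165.52 rad/s.
N = 60ω/(2π) = 1580.6 rpm.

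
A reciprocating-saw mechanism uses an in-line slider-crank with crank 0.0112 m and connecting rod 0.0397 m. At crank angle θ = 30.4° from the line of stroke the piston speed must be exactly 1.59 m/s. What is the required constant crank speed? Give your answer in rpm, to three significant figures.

2150

For an in-line slider-crank, |v_piston| = rω|sinθ|·[1 + r cosθ/√(L² − r² sin²θ)].
With r = 0.0112 m, L = 0.0397 m, θ = 30.4°: the bracketed kinematic factor |dx/dθ| = 0.0070609 m.
ω = v/|dx/dθ| = 1.59/0.0070609 = 225.18 rad/s.
N = 60ω/(2π) = 2150.3 rpm.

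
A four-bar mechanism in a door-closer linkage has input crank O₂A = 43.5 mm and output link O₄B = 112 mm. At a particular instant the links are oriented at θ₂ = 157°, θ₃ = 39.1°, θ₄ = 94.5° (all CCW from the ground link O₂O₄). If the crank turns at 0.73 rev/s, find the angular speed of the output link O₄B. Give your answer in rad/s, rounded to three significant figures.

ω₂ = 4.587 rad/s (from 0.73 rev/s).
Differentiating the loop-closure r₂e^{iθ₂}+r₃e^{iθ₃}=r₁+r₄e^{iθ₄} gives r₂ω₂e^{iθ₂}+r₃ω₃e^{iθ₃}=r₄ω₄e^{iθ₄}.
Eliminating the other unknown: ω₄ = r₂ω₂ sin(θ₂−θ₃) / [r₄ sin(θ₄−θ₃)].
Numerator sine = +0.88377; denominator sine = +0.82314.
Result = 0.0435·4.587·(+0.88377) / (0.112·(+0.82314)) = +1.9127 rad/s; magnitude 1.9127 rad/s.

1.91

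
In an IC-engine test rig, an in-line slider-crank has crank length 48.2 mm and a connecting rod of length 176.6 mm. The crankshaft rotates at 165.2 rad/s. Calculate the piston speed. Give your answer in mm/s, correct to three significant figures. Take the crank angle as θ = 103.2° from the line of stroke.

ω = 165.2 rad/s
For an in-line slider-crank, x = r cosθ + √(L² − r² sin²θ), so v = −rω sinθ·[1 + r cosθ/√(L² − r² sin²θ)].
With r = 0.0482 m, L = 0.1766 m, θ = 103.2°: √(L² − r² sin²θ) = 0.17025 m.
v = −0.0482·165.2·0.97358·[1 + 0.0482·-0.22835/0.17025] = -7.2511 m/s.
|v| = 7.2511 m/s = 7251.1 mm/s.

7250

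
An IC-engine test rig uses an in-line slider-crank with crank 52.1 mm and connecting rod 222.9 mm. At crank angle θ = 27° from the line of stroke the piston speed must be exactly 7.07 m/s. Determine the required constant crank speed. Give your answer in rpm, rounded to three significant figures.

For an in-line slider-crank, |v_piston| = rω|sinθ|·[1 + r cosθ/√(L² − r² sin²θ)].
With r = 0.0521 m, L = 0.2229 m, θ = 27°: the bracketed kinematic factor |dx/dθ| = 0.028607 m.
ω = v/|dx/dθ| = 7.07/0.028607 = 247.14 rad/s.
N = 60ω/(2π) = 2360 rpm.

2360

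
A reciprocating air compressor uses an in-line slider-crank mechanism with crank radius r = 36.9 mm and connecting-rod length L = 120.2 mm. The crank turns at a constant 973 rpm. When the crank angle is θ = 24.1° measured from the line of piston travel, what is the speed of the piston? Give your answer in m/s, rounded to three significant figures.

1.97

ω = 2π·973/60 = 101.9 rad/s
For an in-line slider-crank, x = r cosθ + √(L² − r² sin²θ), so v = −rω sinθ·[1 + r cosθ/√(L² − r² sin²θ)].
With r = 0.0369 m, L = 0.1202 m, θ = 24.1°: √(L² − r² sin²θ) = 0.11925 m.
v = −0.0369·101.9·0.40833·[1 + 0.0369·0.91283/0.11925] = -1.9689 m/s.
|v| = 1.9689 m/s.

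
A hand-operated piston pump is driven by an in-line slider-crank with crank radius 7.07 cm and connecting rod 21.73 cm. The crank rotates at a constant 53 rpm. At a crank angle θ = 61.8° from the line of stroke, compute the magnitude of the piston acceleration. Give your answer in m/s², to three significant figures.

0.635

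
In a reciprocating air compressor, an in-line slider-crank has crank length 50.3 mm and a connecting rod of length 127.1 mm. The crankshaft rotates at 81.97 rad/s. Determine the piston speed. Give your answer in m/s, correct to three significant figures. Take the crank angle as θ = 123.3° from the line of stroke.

ω = 81.97 rad/s
For an in-line slider-crank, x = r cosθ + √(L² − r² sin²θ), so v = −rω sinθ·[1 + r cosθ/√(L² − r² sin²θ)].
With r = 0.0503 m, L = 0.1271 m, θ = 123.3°: √(L² − r² sin²θ) = 0.11995 m.
v = −0.0503·81.97·0.83581·[1 + 0.0503·-0.54902/0.11995] = -2.6527 m/s.
|v| = 2.6527 m/s.

2.65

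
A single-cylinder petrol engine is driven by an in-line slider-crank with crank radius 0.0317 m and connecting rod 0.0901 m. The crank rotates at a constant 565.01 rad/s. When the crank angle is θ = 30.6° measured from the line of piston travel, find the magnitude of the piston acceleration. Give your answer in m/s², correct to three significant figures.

10500

ω = 565 rad/s
x(θ) = r cosθ + √(L² − r² sin²θ); with ω constant, a = ω²·d²x/dθ².
d²x/dθ² = −r cosθ − r²(cos2θ)/√u − r⁴ sin²2θ/(4u^{3/2}),  u = L² − r² sin²θ = 0.00785762 m².
Substituting r = 0.0317 m, L = 0.0901 m, θ = 30.6°: d²x/dθ² = -0.033025 m.
a = ω²·d²x/dθ² = (565)²·(-0.033025) = -10543 m/s²;  |a| = 10543 m/s².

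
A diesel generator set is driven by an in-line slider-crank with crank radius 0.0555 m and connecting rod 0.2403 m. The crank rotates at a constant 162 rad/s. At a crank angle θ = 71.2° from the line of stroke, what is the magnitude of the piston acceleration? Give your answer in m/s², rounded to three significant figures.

ω = 162 rad/s
x(θ) = r cosθ + √(L² − r² sin²θ); with ω constant, a = ω²·d²x/dθ².
d²x/dθ² = −r cosθ − r²(cos2θ)/√u − r⁴ sin²2θ/(4u^{3/2}),  u = L² − r² sin²θ = 0.0549837 m².
Substituting r = 0.0555 m, L = 0.2403 m, θ = 71.2°: d²x/dθ² = -0.0075466 m.
a = ω²·d²x/dθ² = (162)²·(-0.0075466) = -198.05 m/s²;  |a| = 198.05 m/s².

198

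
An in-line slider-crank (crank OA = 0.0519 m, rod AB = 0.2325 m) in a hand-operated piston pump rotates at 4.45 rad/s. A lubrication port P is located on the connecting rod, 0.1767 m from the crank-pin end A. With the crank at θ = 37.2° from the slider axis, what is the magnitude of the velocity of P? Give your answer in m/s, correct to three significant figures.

0.165

ω = 4.45 rad/s.  Crank-pin speed |V_A| = rω = 0.23096 m/s, perpendicular to OA.
Rod angle: sinφ = −(r/L) sinθ ⇒ φ = -7.756°; ω_rod = −rω cosθ/√(L²−r²sin²θ) = -0.79854 rad/s.
V_P = V_A + ω_rod × AP, with AP = 0.1767 m along the rod.
Components: V_Px = −rω sinθ − a·ω_rod·sinφ = -0.15868 m/s;  V_Py = rω cosθ + a·ω_rod·cosφ = +0.044151 m/s.
|V_P| = √(V_Px² + V_Py²) = 0.16471 m/s.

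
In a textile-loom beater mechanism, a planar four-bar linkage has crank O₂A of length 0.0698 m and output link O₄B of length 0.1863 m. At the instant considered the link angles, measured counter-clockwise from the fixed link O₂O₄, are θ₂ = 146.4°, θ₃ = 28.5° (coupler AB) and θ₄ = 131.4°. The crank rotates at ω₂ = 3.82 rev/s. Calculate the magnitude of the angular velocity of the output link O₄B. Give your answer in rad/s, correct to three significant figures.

ω₂ = 24 rad/s (from 3.82 rev/s).
Differentiating the loop-closure r₂e^{iθ₂}+r₃e^{iθ₃}=r₁+r₄e^{iθ₄} gives r₂ω₂e^{iθ₂}+r₃ω₃e^{iθ₃}=r₄ω₄e^{iθ₄}.
Eliminating the other unknown: ω₄ = r₂ω₂ sin(θ₂−θ₃) / [r₄ sin(θ₄−θ₃)].
Numerator sine = +0.88377; denominator sine = +0.97476.
Result = 0.0698·24·(+0.88377) / (0.1863·(+0.97476)) = +8.1531 rad/s; magnitude 8.1531 rad/s.

8.15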